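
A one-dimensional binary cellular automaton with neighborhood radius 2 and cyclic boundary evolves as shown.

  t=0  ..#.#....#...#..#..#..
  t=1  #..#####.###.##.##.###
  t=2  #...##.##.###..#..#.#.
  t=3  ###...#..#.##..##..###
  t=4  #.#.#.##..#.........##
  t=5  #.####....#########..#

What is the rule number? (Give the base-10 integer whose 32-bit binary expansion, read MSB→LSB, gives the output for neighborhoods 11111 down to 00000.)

3090403091

  ##### -> #   bit 31 = 1  t=1,i=5
  ####. -> .   bit 30 = 0  t=1,i=6
  ###.# -> #   bit 29 = 1  t=1,i=7
  ###.. -> #   bit 28 = 1  t=1,i=0
  ##.## -> #   bit 27 = 1  t=1,i=8
  ##.#. -> .   bit 26 = 0  t=4,i=1
  ##..# -> .   bit 25 = 0  t=1,i=1
  ##... -> .   bit 24 = 0  t=3,i=3
  #.### -> .   bit 23 = 0  t=1,i=9
  #.##. -> .   bit 22 = 0  t=1,i=13
  #.#.# -> #   bit 21 = 1  t=2,i=20
  #.#.. -> #   bit 20 = 1  t=0,i=4
  #..## -> .   bit 19 = 0  t=1,i=2
  #..#. -> .   bit 18 = 0  t=0,i=15
  #...# -> #   bit 17 = 1  t=0,i=11
  #.... -> #   bit 16 = 1  t=0,i=6
  .#### -> #   bit 15 = 1  t=1,i=4
  .###. -> #   bit 14 = 1  t=1,i=10
  .##.# -> .   bit 13 = 0  t=1,i=14
  .##.. -> .   bit 12 = 0  t=3,i=12
  .#.## -> #   bit 11 = 1  t=3,i=10
  .#.#. -> #   bit 10 = 1  t=0,i=3
  .#..# -> #   bit 9 = 1  t=0,i=14
  .#... -> #   bit 8 = 1  t=0,i=5
  ..### -> .   bit 7 = 0  t=1,i=3
  ..##. -> .   bit 6 = 0  t=2,i=4
  ..#.# -> .   bit 5 = 0  t=0,i=2
  ..#.. -> #   bit 4 = 1  t=0,i=9
  ...## -> .   bit 3 = 0  t=2,i=3
  ...#. -> .   bit 2 = 0  t=0,i=1
  ....# -> #   bit 1 = 1  t=0,i=0
  ..... -> #   bit 0 = 1  t=4,i=13
  bits 10111000001100111100111100010011 = 3090403091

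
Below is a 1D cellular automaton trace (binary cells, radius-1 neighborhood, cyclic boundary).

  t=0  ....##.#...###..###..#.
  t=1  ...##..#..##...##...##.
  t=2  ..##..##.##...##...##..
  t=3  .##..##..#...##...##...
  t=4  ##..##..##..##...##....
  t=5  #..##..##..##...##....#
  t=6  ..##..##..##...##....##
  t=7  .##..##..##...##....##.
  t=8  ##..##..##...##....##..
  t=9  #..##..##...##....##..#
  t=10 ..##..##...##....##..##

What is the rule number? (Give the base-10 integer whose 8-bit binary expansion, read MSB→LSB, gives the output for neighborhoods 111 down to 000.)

  [7] ### => .  t=0,i=12
  [6] ##. => .  t=0,i=5
  [5] #.# => .  t=0,i=6
  [4] #.. => .  t=0,i=8
  [3] .## => #  t=0,i=4
  [2] .#. => #  t=0,i=7
  [1] ..# => #  t=0,i=3
  [0] ... => .  t=0,i=0
  bits 00001110 = 14

14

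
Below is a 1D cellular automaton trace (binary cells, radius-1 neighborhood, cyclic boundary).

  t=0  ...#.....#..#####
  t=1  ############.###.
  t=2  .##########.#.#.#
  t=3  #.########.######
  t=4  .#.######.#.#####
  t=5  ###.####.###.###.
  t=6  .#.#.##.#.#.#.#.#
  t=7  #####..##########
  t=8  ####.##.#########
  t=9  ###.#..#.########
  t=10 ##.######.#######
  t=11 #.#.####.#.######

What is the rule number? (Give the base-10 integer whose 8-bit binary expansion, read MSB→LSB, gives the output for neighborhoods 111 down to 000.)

  ### -> #   bit 7 = 1  t=0,i=13
  ##. -> .   bit 6 = 0  t=0,i=16
  #.# -> #   bit 5 = 1  t=1,i=12
  #.. -> #   bit 4 = 1  t=0,i=0
  .## -> .   bit 3 = 0  t=0,i=12
  .#. -> #   bit 2 = 1  t=0,i=3
  ..# -> #   bit 1 = 1  t=0,i=2
  ... -> #   bit 0 = 1  t=0,i=1
  bits 10110111 = 183

183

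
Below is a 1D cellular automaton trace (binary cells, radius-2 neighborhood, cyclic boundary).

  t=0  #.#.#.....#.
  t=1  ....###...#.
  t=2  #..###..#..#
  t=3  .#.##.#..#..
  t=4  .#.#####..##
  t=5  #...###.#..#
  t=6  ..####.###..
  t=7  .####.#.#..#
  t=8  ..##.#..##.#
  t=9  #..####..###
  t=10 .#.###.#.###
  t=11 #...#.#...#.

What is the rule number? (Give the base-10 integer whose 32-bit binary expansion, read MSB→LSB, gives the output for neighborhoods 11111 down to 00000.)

3461604264

  nb #####: next=#  (t=4,i=5, bit31=1)
  nb ####.: next=#  (t=4,i=6, bit30=1)
  nb ###.#: next=.  (t=5,i=6, bit29=0)
  nb ###..: next=.  (t=1,i=6, bit28=0)
  nb ##.##: next=#  (t=6,i=6, bit27=1)
  nb ##.#.: next=#  (t=3,i=5, bit26=1)
  nb ##..#: next=#  (t=2,i=1, bit25=1)
  nb ##...: next=.  (t=1,i=7, bit24=0)
  nb #.###: next=.  (t=4,i=3, bit23=0)
  nb #.##.: next=#  (t=3,i=3, bit22=1)
  nb #.#.#: next=.  (t=0,i=0, bit21=0)
  nb #.#..: next=#  (t=0,i=4, bit20=1)
  nb #..##: next=.  (t=2,i=2, bit19=0)
  nb #..#.: next=.  (t=2,i=7, bit18=0)
  nb #...#: next=#  (t=1,i=8, bit17=1)
  nb #....: next=#  (t=0,i=6, bit16=1)
  nb .####: next=#  (t=4,i=4, bit15=1)
  nb .###.: next=#  (t=1,i=5, bit14=1)
  nb .##.#: next=#  (t=3,i=4, bit13=1)
  nb .##..: next=.  (t=2,i=0, bit12=0)
  nb .#.##: next=.  (t=3,i=2, bit11=0)
  nb .#.#.: next=.  (t=0,i=1, bit10=0)
  nb .#..#: next=#  (t=2,i=9, bit9=1)
  nb .#...: next=#  (t=0,i=5, bit8=1)
  nb ..###: next=#  (t=1,i=4, bit7=1)
  nb ..##.: next=.  (t=2,i=11, bit6=0)
  nb ..#.#: next=#  (t=0,i=10, bit5=1)
  nb ..#..: next=.  (t=1,i=10, bit4=0)
  nb ...##: next=#  (t=1,i=3, bit3=1)
  nb ...#.: next=.  (t=0,i=9, bit2=0)
  nb ....#: next=.  (t=0,i=8, bit1=0)
  nb .....: next=.  (t=0,i=7, bit0=0)
  bits 11001110010100111110001110101000 = 3461604264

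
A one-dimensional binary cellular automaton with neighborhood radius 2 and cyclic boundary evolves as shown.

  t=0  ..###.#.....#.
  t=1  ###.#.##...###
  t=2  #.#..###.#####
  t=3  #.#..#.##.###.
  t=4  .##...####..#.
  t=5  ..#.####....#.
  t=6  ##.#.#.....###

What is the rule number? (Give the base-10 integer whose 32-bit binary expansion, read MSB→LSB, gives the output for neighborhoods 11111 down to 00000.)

2823994780

  nb #####: next=#  (t=1,i=0, bit31=1)
  nb ####.: next=.  (t=1,i=1, bit30=0)
  nb ###.#: next=#  (t=0,i=4, bit29=1)
  nb ###..: next=.  (t=4,i=9, bit28=0)
  nb ##.##: next=#  (t=2,i=8, bit27=1)
  nb ##.#.: next=.  (t=0,i=5, bit26=0)
  nb ##..#: next=.  (t=4,i=10, bit25=0)
  nb ##...: next=.  (t=1,i=8, bit24=0)
  nb #.###: next=.  (t=2,i=9, bit23=0)
  nb #.##.: next=#  (t=1,i=6, bit22=1)
  nb #.#.#: next=.  (t=1,i=4, bit21=0)
  nb #.#..: next=#  (t=0,i=6, bit20=1)
  nb #..##: next=.  (t=2,i=4, bit19=0)
  nb #..#.: next=.  (t=3,i=4, bit18=0)
  nb #...#: next=#  (t=0,i=0, bit17=1)
  nb #....: next=.  (t=0,i=8, bit16=0)
  nb .####: next=#  (t=1,i=12, bit15=1)
  nb .###.: next=.  (t=0,i=3, bit14=0)
  nb .##.#: next=#  (t=3,i=8, bit13=1)
  nb .##..: next=#  (t=1,i=7, bit12=1)
  nb .#.##: next=#  (t=1,i=5, bit11=1)
  nb .#.#.: next=#  (t=3,i=1, bit10=1)
  nb .#..#: next=.  (t=2,i=3, bit9=0)
  nb .#...: next=#  (t=0,i=7, bit8=1)
  nb ..###: next=#  (t=0,i=2, bit7=1)
  nb ..##.: next=.  (t=4,i=1, bit6=0)
  nb ..#.#: next=.  (t=3,i=5, bit5=0)
  nb ..#..: next=#  (t=0,i=12, bit4=1)
  nb ...##: next=#  (t=0,i=1, bit3=1)
  nb ...#.: next=#  (t=0,i=11, bit2=1)
  nb ....#: next=.  (t=0,i=10, bit1=0)
  nb .....: next=.  (t=0,i=9, bit0=0)
  bits 10101000010100101011110110011100 = 2823994780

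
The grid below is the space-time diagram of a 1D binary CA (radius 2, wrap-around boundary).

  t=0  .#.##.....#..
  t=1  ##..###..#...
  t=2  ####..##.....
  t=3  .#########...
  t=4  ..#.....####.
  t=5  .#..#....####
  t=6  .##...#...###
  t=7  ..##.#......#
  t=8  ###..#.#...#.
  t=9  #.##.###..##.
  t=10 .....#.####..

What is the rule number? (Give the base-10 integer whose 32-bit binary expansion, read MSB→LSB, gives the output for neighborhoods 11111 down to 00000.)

1939445348

  ##### -> .   bit 31 = 0  t=3,i=3
  ####. -> #   bit 30 = 1  t=2,i=2
  ###.# -> #   bit 29 = 1  t=5,i=12
  ###.. -> #   bit 28 = 1  t=1,i=6
  ##.## -> .   bit 27 = 0  t=6,i=0
  ##.#. -> .   bit 26 = 0  t=5,i=0
  ##..# -> #   bit 25 = 1  t=1,i=2
  ##... -> #   bit 24 = 1  t=0,i=5
  #.### -> #   bit 23 = 1  t=8,i=0
  #.##. -> .   bit 22 = 0  t=0,i=3
  #.#.# -> .   bit 21 = 0  t=9,i=0
  #.#.. -> #   bit 20 = 1  t=5,i=1
  #..## -> #   bit 19 = 1  t=1,i=3
  #..#. -> .   bit 18 = 0  t=1,i=8
  #...# -> .   bit 17 = 0  t=0,i=12
  #.... -> #   bit 16 = 1  t=0,i=6
  .#### -> #   bit 15 = 1  t=2,i=1
  .###. -> .   bit 14 = 0  t=1,i=5
  .##.# -> .   bit 13 = 0  t=7,i=3
  .##.. -> #   bit 12 = 1  t=0,i=4
  .#.## -> .   bit 11 = 0  t=0,i=2
  .#.#. -> #   bit 10 = 1  t=8,i=6
  .#..# -> #   bit 9 = 1  t=5,i=2
  .#... -> .   bit 8 = 0  t=0,i=11
  ..### -> .   bit 7 = 0  t=1,i=4
  ..##. -> #   bit 6 = 1  t=1,i=0
  ..#.# -> #   bit 5 = 1  t=0,i=1
  ..#.. -> .   bit 4 = 0  t=0,i=10
  ...## -> .   bit 3 = 0  t=1,i=12
  ...#. -> #   bit 2 = 1  t=0,i=0
  ....# -> .   bit 1 = 0  t=0,i=8
  ..... -> .   bit 0 = 0  t=0,i=7
  bits 01110011100110011001011001100100 = 1939445348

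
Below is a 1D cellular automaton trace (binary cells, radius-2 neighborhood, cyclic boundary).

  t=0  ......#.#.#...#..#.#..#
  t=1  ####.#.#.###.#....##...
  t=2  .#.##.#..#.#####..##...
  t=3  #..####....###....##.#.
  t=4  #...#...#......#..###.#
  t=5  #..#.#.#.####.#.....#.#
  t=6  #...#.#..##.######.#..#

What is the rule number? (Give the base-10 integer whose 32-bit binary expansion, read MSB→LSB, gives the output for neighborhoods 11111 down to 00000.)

2765206853

  nb #####: next=#  (t=2,i=13, bit31=1)
  nb ####.: next=.  (t=1,i=2, bit30=0)
  nb ###.#: next=#  (t=1,i=3, bit29=1)
  nb ###..: next=.  (t=2,i=15, bit28=0)
  nb ##.##: next=.  (t=4,i=21, bit27=0)
  nb ##.#.: next=#  (t=1,i=4, bit26=1)
  nb ##..#: next=.  (t=2,i=16, bit25=0)
  nb ##...: next=.  (t=1,i=20, bit24=0)
  nb #.###: next=#  (t=1,i=9, bit23=1)
  nb #.##.: next=#  (t=2,i=3, bit22=1)
  nb #.#.#: next=.  (t=0,i=8, bit21=0)
  nb #.#..: next=#  (t=0,i=10, bit20=1)
  nb #..##: next=.  (t=2,i=17, bit19=0)
  nb #..#.: next=.  (t=0,i=16, bit18=0)
  nb #...#: next=.  (t=0,i=12, bit17=0)
  nb #....: next=#  (t=0,i=1, bit16=1)
  nb .####: next=#  (t=1,i=1, bit15=1)
  nb .###.: next=.  (t=1,i=10, bit14=0)
  nb .##.#: next=#  (t=2,i=4, bit13=1)
  nb .##..: next=#  (t=1,i=19, bit12=1)
  nb .#.##: next=.  (t=1,i=8, bit11=0)
  nb .#.#.: next=#  (t=0,i=7, bit10=1)
  nb .#..#: next=.  (t=0,i=15, bit9=0)
  nb .#...: next=#  (t=0,i=0, bit8=1)
  nb ..###: next=.  (t=1,i=0, bit7=0)
  nb ..##.: next=#  (t=1,i=18, bit6=1)
  nb ..#.#: next=.  (t=0,i=6, bit5=0)
  nb ..#..: next=.  (t=0,i=14, bit4=0)
  nb ...##: next=.  (t=1,i=17, bit3=0)
  nb ...#.: next=#  (t=0,i=5, bit2=1)
  nb ....#: next=.  (t=0,i=4, bit1=0)
  nb .....: next=#  (t=0,i=2, bit0=1)
  bits 10100100110100011011010101000101 = 2765206853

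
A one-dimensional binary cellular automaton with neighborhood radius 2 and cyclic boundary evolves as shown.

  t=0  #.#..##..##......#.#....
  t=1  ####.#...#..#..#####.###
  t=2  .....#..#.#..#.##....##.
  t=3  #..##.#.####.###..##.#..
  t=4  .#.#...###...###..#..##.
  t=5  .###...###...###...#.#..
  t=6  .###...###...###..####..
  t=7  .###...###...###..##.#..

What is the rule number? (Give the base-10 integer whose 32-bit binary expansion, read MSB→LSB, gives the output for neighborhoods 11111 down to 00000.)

282185446

  [31] ##### => .  t=1,i=0
  [30] ####. => .  t=1,i=2
  [29] ###.# => .  t=1,i=3
  [28] ###.. => #  t=3,i=15
  [27] ##.## => .  t=1,i=20
  [26] ##.#. => .  t=1,i=4
  [25] ##..# => .  t=0,i=7
  [24] ##... => .  t=0,i=11
  [23] #.### => #  t=1,i=21
  [22] #.##. => #  t=2,i=15
  [21] #.#.# => .  t=3,i=6
  [20] #.#.. => #  t=0,i=2
  [19] #..## => .  t=0,i=4
  [18] #..#. => .  t=1,i=11
  [17] #...# => .  t=1,i=7
  [16] #.... => #  t=0,i=12
  [15] .#### => #  t=1,i=16
  [14] .###. => #  t=3,i=14
  [13] .##.# => .  t=3,i=4
  [12] .##.. => .  t=0,i=6
  [11] .#.## => #  t=2,i=14
  [10] .#.#. => #  t=0,i=1
  [9] .#..# => #  t=0,i=3
  [8] .#... => .  t=0,i=20
  [7] ..### => #  t=1,i=15
  [6] ..##. => #  t=0,i=5
  [5] ..#.# => #  t=0,i=0
  [4] ..#.. => .  t=1,i=9
  [3] ...## => .  t=2,i=20
  [2] ...#. => #  t=0,i=16
  [1] ....# => #  t=0,i=15
  [0] ..... => .  t=0,i=13
  bits 00010000110100011100111011100110 = 282185446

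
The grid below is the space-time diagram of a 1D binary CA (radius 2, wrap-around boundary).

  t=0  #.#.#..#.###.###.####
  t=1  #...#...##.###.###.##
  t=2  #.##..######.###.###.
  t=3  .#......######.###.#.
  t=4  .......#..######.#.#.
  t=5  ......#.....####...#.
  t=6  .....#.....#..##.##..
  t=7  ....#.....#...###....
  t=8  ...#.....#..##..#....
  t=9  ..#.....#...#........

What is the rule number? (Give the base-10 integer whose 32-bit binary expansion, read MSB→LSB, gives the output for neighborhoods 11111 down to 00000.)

4170328140

  #####|#  b31=1 t=0,i=19
  ####.|#  b30=1 t=0,i=20
  ###.#|#  b29=1 t=0,i=0
  ###..|#  b28=1 t=1,i=0
  ##.##|#  b27=1 t=0,i=12
  ##.#.|.  b26=0 t=0,i=1
  ##..#|.  b25=0 t=2,i=4
  ##...|.  b24=0 t=1,i=1
  #.###|#  b23=1 t=0,i=9
  #.##.|.  b22=0 t=2,i=2
  #.#.#|.  b21=0 t=0,i=2
  #.#..|#  b20=1 t=0,i=4
  #..##|.  b19=0 t=2,i=5
  #..#.|.  b18=0 t=0,i=6
  #...#|#  b17=1 t=1,i=2
  #....|.  b16=0 t=3,i=3
  .####|.  b15=0 t=0,i=18
  .###.|.  b14=0 t=0,i=10
  .##.#|#  b13=1 t=1,i=9
  .##..|.  b12=0 t=2,i=3
  .#.##|#  b11=1 t=0,i=8
  .#.#.|.  b10=0 t=0,i=3
  .#..#|.  b9=0 t=0,i=5
  .#...|.  b8=0 t=1,i=5
  ..###|.  b7=0 t=2,i=6
  ..##.|#  b6=1 t=1,i=8
  ..#.#|.  b5=0 t=0,i=7
  ..#..|.  b4=0 t=1,i=4
  ...##|#  b3=1 t=1,i=7
  ...#.|#  b2=1 t=1,i=3
  ....#|.  b1=0 t=3,i=6
  .....|.  b0=0 t=3,i=4
  bits 11111000100100100010100001001100 = 4170328140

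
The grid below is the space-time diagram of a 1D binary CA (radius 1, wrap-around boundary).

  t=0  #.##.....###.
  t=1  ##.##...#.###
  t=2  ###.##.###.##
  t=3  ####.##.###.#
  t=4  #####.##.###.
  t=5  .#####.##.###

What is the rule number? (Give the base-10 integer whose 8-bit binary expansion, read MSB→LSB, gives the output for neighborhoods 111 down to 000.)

  nb ###: next=#  (t=0,i=10, bit7=1)
  nb ##.: next=#  (t=0,i=3, bit6=1)
  nb #.#: next=#  (t=0,i=1, bit5=1)
  nb #..: next=#  (t=0,i=4, bit4=1)
  nb .##: next=.  (t=0,i=2, bit3=0)
  nb .#.: next=#  (t=0,i=0, bit2=1)
  nb ..#: next=#  (t=0,i=8, bit1=1)
  nb ...: next=.  (t=0,i=5, bit0=0)
  bits 11110110 = 246

246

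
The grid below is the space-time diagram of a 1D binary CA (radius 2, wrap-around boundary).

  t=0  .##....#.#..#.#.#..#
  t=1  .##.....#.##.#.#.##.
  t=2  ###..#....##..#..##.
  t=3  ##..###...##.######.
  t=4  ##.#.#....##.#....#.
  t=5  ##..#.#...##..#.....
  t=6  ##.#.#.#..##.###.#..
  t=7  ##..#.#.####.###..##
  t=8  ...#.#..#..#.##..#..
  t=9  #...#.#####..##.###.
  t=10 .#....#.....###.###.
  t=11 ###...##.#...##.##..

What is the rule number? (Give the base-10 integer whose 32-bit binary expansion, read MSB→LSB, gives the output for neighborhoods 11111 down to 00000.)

  [31] ##### => .  t=3,i=15
  [30] ####. => .  t=3,i=17
  [29] ###.# => #  t=3,i=18
  [28] ###.. => .  t=2,i=2
  [27] ##.## => .  t=2,i=19
  [26] ##.#. => .  t=1,i=12
  [25] ##..# => .  t=1,i=19
  [24] ##... => .  t=0,i=3
  [23] #.### => #  t=2,i=0
  [22] #.##. => #  t=0,i=1
  [21] #.#.# => .  t=0,i=14
  [20] #.#.. => .  t=0,i=9
  [19] #..## => #  t=1,i=0
  [18] #..#. => #  t=0,i=11
  [17] #...# => .  t=3,i=8
  [16] #.... => .  t=0,i=4
  [15] .#### => .  t=3,i=14
  [14] .###. => #  t=2,i=1
  [13] .##.# => #  t=1,i=11
  [12] .##.. => #  t=0,i=2
  [11] .#.## => .  t=0,i=0
  [10] .#.#. => #  t=0,i=8
  [9] .#..# => #  t=0,i=10
  [8] .#... => #  t=2,i=6
  [7] ..### => .  t=3,i=4
  [6] ..##. => #  t=1,i=1
  [5] ..#.# => .  t=0,i=7
  [4] ..#.. => #  t=2,i=5
  [3] ...## => .  t=2,i=9
  [2] ...#. => .  t=0,i=6
  [1] ....# => .  t=0,i=5
  [0] ..... => #  t=1,i=5
  bits 00100000110011000111011101010001 = 550270801

550270801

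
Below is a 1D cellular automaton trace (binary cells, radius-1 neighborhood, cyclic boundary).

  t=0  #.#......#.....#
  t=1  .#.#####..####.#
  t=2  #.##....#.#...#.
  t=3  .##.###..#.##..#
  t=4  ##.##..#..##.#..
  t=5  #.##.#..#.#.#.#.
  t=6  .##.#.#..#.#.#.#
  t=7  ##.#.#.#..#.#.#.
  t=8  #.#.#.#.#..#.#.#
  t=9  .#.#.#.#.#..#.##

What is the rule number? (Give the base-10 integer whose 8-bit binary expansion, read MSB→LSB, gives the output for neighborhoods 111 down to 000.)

57

  nb ###: next=.  (t=1,i=4, bit7=0)
  nb ##.: next=.  (t=0,i=0, bit6=0)
  nb #.#: next=#  (t=0,i=1, bit5=1)
  nb #..: next=#  (t=0,i=3, bit4=1)
  nb .##: next=#  (t=0,i=15, bit3=1)
  nb .#.: next=.  (t=0,i=2, bit2=0)
  nb ..#: next=.  (t=0,i=8, bit1=0)
  nb ...: next=#  (t=0,i=4, bit0=1)
  bits 00111001 = 57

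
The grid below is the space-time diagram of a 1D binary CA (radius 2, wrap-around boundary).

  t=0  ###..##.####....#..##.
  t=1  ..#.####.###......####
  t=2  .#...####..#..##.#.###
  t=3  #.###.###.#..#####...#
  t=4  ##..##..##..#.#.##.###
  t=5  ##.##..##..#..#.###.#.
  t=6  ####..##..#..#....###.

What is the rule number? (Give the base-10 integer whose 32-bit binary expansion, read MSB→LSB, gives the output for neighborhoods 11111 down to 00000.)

  ##### -> .   bit 31 = 0  t=3,i=15
  ####. -> #   bit 30 = 1  t=0,i=10
  ###.# -> #   bit 29 = 1  t=1,i=7
  ###.. -> #   bit 28 = 1  t=0,i=2
  ##.## -> #   bit 27 = 1  t=0,i=7
  ##.#. -> #   bit 26 = 1  t=2,i=0
  ##..# -> .   bit 25 = 0  t=0,i=3
  ##... -> .   bit 24 = 0  t=0,i=12
  #.### -> .   bit 23 = 0  t=0,i=0
  #.##. -> #   bit 22 = 1  t=4,i=16
  #.#.# -> #   bit 21 = 1  t=2,i=17
  #.#.. -> .   bit 20 = 0  t=2,i=1
  #..## -> #   bit 19 = 1  t=0,i=4
  #..#. -> #   bit 18 = 1  t=1,i=1
  #...# -> #   bit 17 = 1  t=2,i=3
  #.... -> .   bit 16 = 0  t=0,i=13
  .#### -> #   bit 15 = 1  t=0,i=9
  .###. -> .   bit 14 = 0  t=0,i=1
  .##.# -> #   bit 13 = 1  t=0,i=6
  .##.. -> .   bit 12 = 0  t=4,i=5
  .#.## -> .   bit 11 = 0  t=1,i=3
  .#.#. -> .   bit 10 = 0  t=4,i=13
  .#..# -> .   bit 9 = 0  t=0,i=17
  .#... -> #   bit 8 = 1  t=2,i=2
  ..### -> .   bit 7 = 0  t=1,i=18
  ..##. -> #   bit 6 = 1  t=0,i=5
  ..#.# -> .   bit 5 = 0  t=1,i=2
  ..#.. -> .   bit 4 = 0  t=0,i=16
  ...## -> #   bit 3 = 1  t=1,i=17
  ...#. -> .   bit 2 = 0  t=0,i=15
  ....# -> .   bit 1 = 0  t=0,i=14
  ..... -> #   bit 0 = 1  t=1,i=14
  bits 01111100011011101010000101001001 = 2087625033

2087625033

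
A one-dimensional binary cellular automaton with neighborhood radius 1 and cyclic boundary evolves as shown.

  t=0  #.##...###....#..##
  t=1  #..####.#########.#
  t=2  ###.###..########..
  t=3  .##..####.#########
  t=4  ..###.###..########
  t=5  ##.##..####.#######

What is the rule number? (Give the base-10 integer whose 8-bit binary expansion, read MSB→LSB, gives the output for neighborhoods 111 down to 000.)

  ### -> #   bit 7 = 1  t=0,i=8
  ##. -> #   bit 6 = 1  t=0,i=0
  #.# -> .   bit 5 = 0  t=0,i=1
  #.. -> #   bit 4 = 1  t=0,i=4
  .## -> .   bit 3 = 0  t=0,i=2
  .#. -> #   bit 2 = 1  t=0,i=14
  ..# -> #   bit 1 = 1  t=0,i=6
  ... -> #   bit 0 = 1  t=0,i=5
  bits 11010111 = 215

215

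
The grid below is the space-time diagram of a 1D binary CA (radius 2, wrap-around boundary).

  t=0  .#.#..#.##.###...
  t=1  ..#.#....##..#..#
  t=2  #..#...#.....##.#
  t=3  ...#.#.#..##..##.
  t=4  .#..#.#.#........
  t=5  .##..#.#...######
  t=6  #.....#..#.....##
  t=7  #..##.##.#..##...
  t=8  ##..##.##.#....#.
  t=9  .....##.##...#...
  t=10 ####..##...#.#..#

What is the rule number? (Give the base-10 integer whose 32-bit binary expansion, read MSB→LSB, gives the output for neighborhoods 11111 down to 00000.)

2080515603

  ##### -> .   bit 31 = 0  t=5,i=13
  ####. -> #   bit 30 = 1  t=5,i=15
  ###.# -> #   bit 29 = 1  t=5,i=16
  ###.. -> #   bit 28 = 1  t=0,i=13
  ##.## -> #   bit 27 = 1  t=0,i=10
  ##.#. -> #   bit 26 = 1  t=7,i=8
  ##..# -> .   bit 25 = 0  t=1,i=11
  ##... -> .   bit 24 = 0  t=0,i=14
  #.### -> .   bit 23 = 0  t=0,i=11
  #.##. -> .   bit 22 = 0  t=0,i=8
  #.#.# -> .   bit 21 = 0  t=3,i=5
  #.#.. -> .   bit 20 = 0  t=0,i=3
  #..## -> .   bit 19 = 0  t=3,i=9
  #..#. -> .   bit 18 = 0  t=0,i=5
  #...# -> #   bit 17 = 1  t=2,i=5
  #.... -> .   bit 16 = 0  t=0,i=15
  .#### -> .   bit 15 = 0  t=5,i=12
  .###. -> .   bit 14 = 0  t=0,i=12
  .##.# -> #   bit 13 = 1  t=0,i=9
  .##.. -> .   bit 12 = 0  t=1,i=10
  .#.## -> .   bit 11 = 0  t=0,i=7
  .#.#. -> #   bit 10 = 1  t=0,i=2
  .#..# -> #   bit 9 = 1  t=0,i=4
  .#... -> .   bit 8 = 0  t=1,i=5
  ..### -> .   bit 7 = 0  t=5,i=11
  ..##. -> .   bit 6 = 0  t=1,i=9
  ..#.# -> .   bit 5 = 0  t=0,i=1
  ..#.. -> #   bit 4 = 1  t=1,i=13
  ...## -> .   bit 3 = 0  t=1,i=8
  ...#. -> .   bit 2 = 0  t=0,i=0
  ....# -> #   bit 1 = 1  t=0,i=16
  ..... -> #   bit 0 = 1  t=2,i=10
  bits 01111100000000100010011000010011 = 2080515603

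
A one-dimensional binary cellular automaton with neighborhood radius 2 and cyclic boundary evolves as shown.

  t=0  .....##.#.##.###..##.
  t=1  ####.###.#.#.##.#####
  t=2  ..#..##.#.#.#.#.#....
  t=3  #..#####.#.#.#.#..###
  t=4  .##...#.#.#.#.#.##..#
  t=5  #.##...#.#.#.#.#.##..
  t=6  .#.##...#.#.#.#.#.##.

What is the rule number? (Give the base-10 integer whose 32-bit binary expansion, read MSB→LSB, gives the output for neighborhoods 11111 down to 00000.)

  ##### -> .   bit 31 = 0  t=1,i=0
  ####. -> #   bit 30 = 1  t=1,i=2
  ###.# -> .   bit 29 = 0  t=1,i=3
  ###.. -> .   bit 28 = 0  t=0,i=15
  ##.## -> .   bit 27 = 0  t=0,i=12
  ##.#. -> #   bit 26 = 1  t=0,i=7
  ##..# -> #   bit 25 = 1  t=0,i=16
  ##... -> #   bit 24 = 1  t=0,i=20
  #.### -> #   bit 23 = 1  t=0,i=13
  #.##. -> .   bit 22 = 0  t=0,i=10
  #.#.# -> .   bit 21 = 0  t=0,i=8
  #.#.. -> .   bit 20 = 0  t=2,i=16
  #..## -> #   bit 19 = 1  t=0,i=17
  #..#. -> .   bit 18 = 0  t=4,i=19
  #...# -> .   bit 17 = 0  t=4,i=4
  #.... -> #   bit 16 = 1  t=0,i=0
  .#### -> .   bit 15 = 0  t=1,i=17
  .###. -> #   bit 14 = 1  t=0,i=14
  .##.# -> #   bit 13 = 1  t=0,i=6
  .##.. -> #   bit 12 = 1  t=0,i=19
  .#.## -> #   bit 11 = 1  t=0,i=9
  .#.#. -> #   bit 10 = 1  t=1,i=10
  .#..# -> #   bit 9 = 1  t=2,i=3
  .#... -> .   bit 8 = 0  t=2,i=17
  ..### -> .   bit 7 = 0  t=3,i=3
  ..##. -> #   bit 6 = 1  t=0,i=5
  ..#.# -> .   bit 5 = 0  t=4,i=6
  ..#.. -> .   bit 4 = 0  t=2,i=2
  ...## -> .   bit 3 = 0  t=0,i=4
  ...#. -> .   bit 2 = 0  t=2,i=1
  ....# -> #   bit 1 = 1  t=0,i=3
  ..... -> #   bit 0 = 1  t=0,i=1
  bits 01000111100010010111111001000011 = 1200193091

1200193091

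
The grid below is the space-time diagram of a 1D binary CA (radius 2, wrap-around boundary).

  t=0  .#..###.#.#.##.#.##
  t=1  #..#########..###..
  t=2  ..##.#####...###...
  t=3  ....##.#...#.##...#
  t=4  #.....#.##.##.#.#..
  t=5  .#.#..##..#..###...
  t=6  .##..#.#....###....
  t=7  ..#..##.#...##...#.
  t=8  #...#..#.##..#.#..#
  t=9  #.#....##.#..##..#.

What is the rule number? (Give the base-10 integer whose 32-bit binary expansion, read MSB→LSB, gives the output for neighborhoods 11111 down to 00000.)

2896846241

  #####|#  b31=1 t=1,i=5
  ####.|.  b30=0 t=1,i=10
  ###.#|#  b29=1 t=0,i=6
  ###..|.  b28=0 t=1,i=11
  ##.##|#  b27=1 t=2,i=4
  ##.#.|#  b26=1 t=0,i=0
  ##..#|.  b25=0 t=1,i=12
  ##...|.  b24=0 t=2,i=10
  #.###|#  b23=1 t=2,i=5
  #.##.|.  b22=0 t=0,i=12
  #.#.#|#  b21=1 t=0,i=8
  #.#..|.  b20=0 t=0,i=1
  #..##|#  b19=1 t=0,i=3
  #..#.|.  b18=0 t=1,i=18
  #...#|#  b17=1 t=2,i=11
  #....|.  b16=0 t=2,i=17
  .####|.  b15=0 t=1,i=4
  .###.|#  b14=1 t=0,i=5
  .##.#|.  b13=0 t=0,i=13
  .##..|#  b12=1 t=3,i=14
  .#.##|#  b11=1 t=0,i=11
  .#.#.|#  b10=1 t=0,i=9
  .#..#|.  b9=0 t=0,i=2
  .#...|#  b8=1 t=3,i=0
  ..###|#  b7=1 t=0,i=4
  ..##.|.  b6=0 t=2,i=2
  ..#.#|#  b5=1 t=3,i=11
  ..#..|.  b4=0 t=1,i=0
  ...##|.  b3=0 t=2,i=1
  ...#.|.  b2=0 t=3,i=10
  ....#|.  b1=0 t=2,i=0
  .....|#  b0=1 t=2,i=18
  bits 10101100101010100101110110100001 = 2896846241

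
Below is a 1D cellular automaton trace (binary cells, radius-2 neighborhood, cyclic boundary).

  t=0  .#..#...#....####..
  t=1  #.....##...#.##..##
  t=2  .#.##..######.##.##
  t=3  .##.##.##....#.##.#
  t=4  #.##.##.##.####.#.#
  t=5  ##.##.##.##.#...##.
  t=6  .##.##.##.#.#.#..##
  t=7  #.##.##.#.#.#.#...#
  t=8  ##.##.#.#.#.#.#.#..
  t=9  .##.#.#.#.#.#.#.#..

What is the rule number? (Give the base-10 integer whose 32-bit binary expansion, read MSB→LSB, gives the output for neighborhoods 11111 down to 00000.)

  ##### -> .   bit 31 = 0  t=2,i=9
  ####. -> .   bit 30 = 0  t=0,i=15
  ###.# -> .   bit 29 = 0  t=2,i=12
  ###.. -> .   bit 28 = 0  t=0,i=16
  ##.## -> #   bit 27 = 1  t=2,i=13
  ##.#. -> .   bit 26 = 0  t=2,i=0
  ##..# -> #   bit 25 = 1  t=1,i=15
  ##... -> #   bit 24 = 1  t=0,i=17
  #.### -> .   bit 23 = 0  t=4,i=11
  #.##. -> .   bit 22 = 0  t=1,i=13
  #.#.# -> #   bit 21 = 1  t=2,i=1
  #.#.. -> #   bit 20 = 1  t=5,i=12
  #..## -> .   bit 19 = 0  t=1,i=16
  #..#. -> .   bit 18 = 0  t=0,i=3
  #...# -> #   bit 17 = 1  t=0,i=6
  #.... -> .   bit 16 = 0  t=0,i=10
  .#### -> #   bit 15 = 1  t=0,i=14
  .###. -> #   bit 14 = 1  t=1,i=18
  .##.# -> #   bit 13 = 1  t=2,i=15
  .##.. -> #   bit 12 = 1  t=1,i=7
  .#.## -> #   bit 11 = 1  t=1,i=12
  .#.#. -> .   bit 10 = 0  t=6,i=11
  .#..# -> .   bit 9 = 0  t=0,i=2
  .#... -> .   bit 8 = 0  t=0,i=5
  ..### -> #   bit 7 = 1  t=0,i=13
  ..##. -> .   bit 6 = 0  t=1,i=6
  ..#.# -> #   bit 5 = 1  t=1,i=11
  ..#.. -> .   bit 4 = 0  t=0,i=1
  ...## -> .   bit 3 = 0  t=0,i=12
  ...#. -> #   bit 2 = 1  t=0,i=0
  ....# -> #   bit 1 = 1  t=0,i=11
  ..... -> #   bit 0 = 1  t=1,i=3
  bits 00001011001100101111100010100111 = 187889831

187889831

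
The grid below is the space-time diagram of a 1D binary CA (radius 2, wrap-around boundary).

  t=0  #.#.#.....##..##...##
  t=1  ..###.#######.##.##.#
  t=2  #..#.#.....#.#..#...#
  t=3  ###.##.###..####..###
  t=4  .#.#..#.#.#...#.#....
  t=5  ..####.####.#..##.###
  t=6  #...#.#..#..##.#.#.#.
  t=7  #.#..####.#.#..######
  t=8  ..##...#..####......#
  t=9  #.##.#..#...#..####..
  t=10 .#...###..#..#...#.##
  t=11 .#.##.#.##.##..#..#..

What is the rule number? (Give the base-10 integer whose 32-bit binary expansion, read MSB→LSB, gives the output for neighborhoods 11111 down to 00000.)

1245142603

  nb #####: next=.  (t=1,i=8, bit31=0)
  nb ####.: next=#  (t=1,i=11, bit30=1)
  nb ###.#: next=.  (t=0,i=0, bit29=0)
  nb ###..: next=.  (t=3,i=9, bit28=0)
  nb ##.##: next=#  (t=1,i=5, bit27=1)
  nb ##.#.: next=.  (t=0,i=1, bit26=0)
  nb ##..#: next=#  (t=0,i=12, bit25=1)
  nb ##...: next=.  (t=0,i=16, bit24=0)
  nb #.###: next=.  (t=1,i=6, bit23=0)
  nb #.##.: next=.  (t=1,i=14, bit22=0)
  nb #.#.#: next=#  (t=0,i=2, bit21=1)
  nb #.#..: next=#  (t=0,i=4, bit20=1)
  nb #..##: next=.  (t=0,i=13, bit19=0)
  nb #..#.: next=#  (t=2,i=2, bit18=1)
  nb #...#: next=#  (t=0,i=17, bit17=1)
  nb #....: next=#  (t=0,i=6, bit16=1)
  nb .####: next=.  (t=1,i=7, bit15=0)
  nb .###.: next=#  (t=0,i=20, bit14=1)
  nb .##.#: next=.  (t=1,i=15, bit13=0)
  nb .##..: next=#  (t=0,i=11, bit12=1)
  nb .#.##: next=#  (t=9,i=1, bit11=1)
  nb .#.#.: next=#  (t=0,i=3, bit10=1)
  nb .#..#: next=#  (t=1,i=0, bit9=1)
  nb .#...: next=.  (t=0,i=5, bit8=0)
  nb ..###: next=.  (t=0,i=19, bit7=0)
  nb ..##.: next=#  (t=0,i=10, bit6=1)
  nb ..#.#: next=.  (t=2,i=3, bit5=0)
  nb ..#..: next=.  (t=2,i=16, bit4=0)
  nb ...##: next=#  (t=0,i=9, bit3=1)
  nb ...#.: next=.  (t=2,i=10, bit2=0)
  nb ....#: next=#  (t=0,i=8, bit1=1)
  nb .....: next=#  (t=0,i=7, bit0=1)
  bits 01001010001101110101111001001011 = 1245142603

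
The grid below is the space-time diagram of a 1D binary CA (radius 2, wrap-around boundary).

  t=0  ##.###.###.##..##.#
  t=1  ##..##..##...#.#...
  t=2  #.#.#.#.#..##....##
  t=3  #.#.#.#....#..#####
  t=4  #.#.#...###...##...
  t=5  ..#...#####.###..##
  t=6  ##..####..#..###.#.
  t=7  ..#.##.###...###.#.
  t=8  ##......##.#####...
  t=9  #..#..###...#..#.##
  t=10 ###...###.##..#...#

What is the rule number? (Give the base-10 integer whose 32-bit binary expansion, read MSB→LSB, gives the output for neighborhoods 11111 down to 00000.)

  [31] ##### => .  t=3,i=16
  [30] ####. => .  t=3,i=18
  [29] ###.# => #  t=0,i=1
  [28] ###.. => #  t=4,i=10
  [27] ##.## => .  t=0,i=2
  [26] ##.#. => .  t=2,i=1
  [25] ##..# => #  t=0,i=13
  [24] ##... => .  t=1,i=10
  [23] #.### => .  t=0,i=3
  [22] #.##. => .  t=0,i=11
  [21] #.#.# => #  t=2,i=2
  [20] #.#.. => .  t=1,i=15
  [19] #..## => .  t=0,i=14
  [18] #..#. => #  t=5,i=1
  [17] #...# => #  t=1,i=11
  [16] #.... => #  t=2,i=14
  [15] .#### => #  t=3,i=15
  [14] .###. => #  t=0,i=0
  [13] .##.# => .  t=0,i=16
  [12] .##.. => .  t=0,i=12
  [11] .#.## => .  t=6,i=18
  [10] .#.#. => .  t=1,i=14
  [9] .#..# => .  t=2,i=9
  [8] .#... => .  t=1,i=16
  [7] ..### => #  t=2,i=17
  [6] ..##. => #  t=0,i=15
  [5] ..#.# => .  t=1,i=13
  [4] ..#.. => .  t=3,i=11
  [3] ...## => #  t=1,i=18
  [2] ...#. => #  t=1,i=12
  [1] ....# => #  t=2,i=15
  [0] ..... => .  t=8,i=4
  bits 00110010001001111100000011001110 = 841466062

841466062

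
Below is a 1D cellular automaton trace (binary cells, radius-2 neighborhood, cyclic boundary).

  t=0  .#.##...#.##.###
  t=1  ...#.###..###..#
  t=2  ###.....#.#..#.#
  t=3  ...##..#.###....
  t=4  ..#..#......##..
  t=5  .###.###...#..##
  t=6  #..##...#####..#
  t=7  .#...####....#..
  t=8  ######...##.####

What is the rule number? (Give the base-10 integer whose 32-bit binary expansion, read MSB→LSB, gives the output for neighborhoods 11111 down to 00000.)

  [31] ##### => .  t=6,i=10
  [30] ####. => .  t=2,i=1
  [29] ###.# => #  t=0,i=15
  [28] ###.. => .  t=1,i=7
  [27] ##.## => #  t=0,i=12
  [26] ##.#. => .  t=0,i=0
  [25] ##..# => #  t=1,i=8
  [24] ##... => #  t=0,i=5
  [23] #.### => .  t=0,i=13
  [22] #.##. => #  t=0,i=3
  [21] #.#.# => .  t=0,i=1
  [20] #.#.. => #  t=2,i=10
  [19] #..## => .  t=1,i=9
  [18] #..#. => .  t=1,i=14
  [17] #...# => #  t=0,i=6
  [16] #.... => #  t=2,i=4
  [15] .#### => .  t=2,i=0
  [14] .###. => .  t=0,i=14
  [13] .##.# => #  t=0,i=11
  [12] .##.. => .  t=0,i=4
  [11] .#.## => .  t=0,i=2
  [10] .#.#. => #  t=2,i=9
  [9] .#..# => #  t=2,i=11
  [8] .#... => #  t=1,i=0
  [7] ..### => #  t=1,i=10
  [6] ..##. => .  t=3,i=3
  [5] ..#.# => .  t=0,i=8
  [4] ..#.. => #  t=1,i=15
  [3] ...## => #  t=3,i=2
  [2] ...#. => #  t=0,i=7
  [1] ....# => .  t=2,i=6
  [0] ..... => .  t=2,i=5
  bits 00101011010100110010011110011100 = 726869916

726869916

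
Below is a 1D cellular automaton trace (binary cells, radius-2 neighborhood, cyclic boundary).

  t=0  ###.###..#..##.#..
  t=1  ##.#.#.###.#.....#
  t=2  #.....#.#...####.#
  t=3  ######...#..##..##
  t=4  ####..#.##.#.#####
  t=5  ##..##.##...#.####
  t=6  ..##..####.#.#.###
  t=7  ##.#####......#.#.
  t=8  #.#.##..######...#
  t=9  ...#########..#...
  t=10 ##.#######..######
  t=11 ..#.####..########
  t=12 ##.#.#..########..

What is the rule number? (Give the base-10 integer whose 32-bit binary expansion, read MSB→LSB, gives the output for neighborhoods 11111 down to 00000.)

  ##### -> #   bit 31 = 1  t=3,i=0
  ####. -> .   bit 30 = 0  t=2,i=14
  ###.# -> .   bit 29 = 0  t=0,i=2
  ###.. -> .   bit 28 = 0  t=0,i=6
  ##.## -> #   bit 27 = 1  t=0,i=3
  ##.#. -> .   bit 26 = 0  t=0,i=14
  ##..# -> #   bit 25 = 1  t=0,i=7
  ##... -> #   bit 24 = 1  t=2,i=1
  #.### -> .   bit 23 = 0  t=0,i=4
  #.##. -> #   bit 22 = 1  t=2,i=17
  #.#.# -> .   bit 21 = 0  t=1,i=3
  #.#.. -> .   bit 20 = 0  t=0,i=15
  #..## -> #   bit 19 = 1  t=0,i=11
  #..#. -> #   bit 18 = 1  t=0,i=8
  #...# -> .   bit 17 = 0  t=2,i=10
  #.... -> #   bit 16 = 1  t=1,i=13
  .#### -> #   bit 15 = 1  t=2,i=13
  .###. -> #   bit 14 = 1  t=0,i=1
  .##.# -> .   bit 13 = 0  t=0,i=13
  .##.. -> #   bit 12 = 1  t=2,i=0
  .#.## -> #   bit 11 = 1  t=1,i=6
  .#.#. -> .   bit 10 = 0  t=1,i=4
  .#..# -> .   bit 9 = 0  t=0,i=10
  .#... -> #   bit 8 = 1  t=1,i=12
  ..### -> #   bit 7 = 1  t=0,i=0
  ..##. -> .   bit 6 = 0  t=0,i=12
  ..#.# -> .   bit 5 = 0  t=2,i=6
  ..#.. -> #   bit 4 = 1  t=0,i=9
  ...## -> .   bit 3 = 0  t=1,i=16
  ...#. -> #   bit 2 = 1  t=2,i=5
  ....# -> #   bit 1 = 1  t=1,i=15
  ..... -> #   bit 0 = 1  t=1,i=14
  bits 10001011010011011101100110010111 = 2337134999

2337134999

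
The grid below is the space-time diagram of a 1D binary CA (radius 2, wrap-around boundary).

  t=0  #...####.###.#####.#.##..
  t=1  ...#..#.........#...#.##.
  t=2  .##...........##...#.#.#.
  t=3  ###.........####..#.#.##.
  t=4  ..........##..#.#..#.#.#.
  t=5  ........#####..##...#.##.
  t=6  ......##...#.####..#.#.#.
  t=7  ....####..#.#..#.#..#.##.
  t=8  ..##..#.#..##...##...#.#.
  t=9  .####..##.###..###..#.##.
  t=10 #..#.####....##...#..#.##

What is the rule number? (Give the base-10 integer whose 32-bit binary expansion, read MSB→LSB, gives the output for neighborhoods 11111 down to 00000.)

  #####|.  b31=0 t=0,i=15
  ####.|#  b30=1 t=0,i=6
  ###.#|.  b29=0 t=0,i=7
  ###..|.  b28=0 t=3,i=2
  ##.##|.  b27=0 t=0,i=8
  ##.#.|.  b26=0 t=0,i=18
  ##..#|#  b25=1 t=0,i=23
  ##...|.  b24=0 t=1,i=24
  #.###|.  b23=0 t=0,i=9
  #.##.|.  b22=0 t=0,i=21
  #.#.#|.  b21=0 t=0,i=19
  #.#..|#  b20=1 t=2,i=23
  #..##|#  b19=1 t=2,i=0
  #..#.|.  b18=0 t=0,i=24
  #...#|.  b17=0 t=0,i=2
  #....|.  b16=0 t=1,i=0
  .####|.  b15=0 t=0,i=5
  .###.|.  b14=0 t=0,i=10
  .##.#|#  b13=1 t=3,i=23
  .##..|#  b12=1 t=0,i=22
  .#.##|#  b11=1 t=0,i=20
  .#.#.|#  b10=1 t=2,i=20
  .#..#|.  b9=0 t=1,i=4
  .#...|.  b8=0 t=0,i=1
  ..###|.  b7=0 t=0,i=4
  ..##.|#  b6=1 t=2,i=1
  ..#.#|.  b5=0 t=1,i=20
  ..#..|.  b4=0 t=0,i=0
  ...##|#  b3=1 t=0,i=3
  ...#.|#  b2=1 t=1,i=2
  ....#|#  b1=1 t=1,i=1
  .....|.  b0=0 t=1,i=9
  bits 01000010000110000011110001001110 = 1108884558

1108884558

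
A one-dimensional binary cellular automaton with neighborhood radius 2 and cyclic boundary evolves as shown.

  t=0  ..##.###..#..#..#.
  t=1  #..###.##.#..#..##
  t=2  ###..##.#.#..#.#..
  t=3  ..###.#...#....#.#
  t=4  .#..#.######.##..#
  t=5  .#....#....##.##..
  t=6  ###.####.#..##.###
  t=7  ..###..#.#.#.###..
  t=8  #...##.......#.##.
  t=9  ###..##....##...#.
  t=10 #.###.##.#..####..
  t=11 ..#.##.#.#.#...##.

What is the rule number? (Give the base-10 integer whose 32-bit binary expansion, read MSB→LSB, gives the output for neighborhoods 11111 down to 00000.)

  ##### -> .   bit 31 = 0  t=4,i=8
  ####. -> .   bit 30 = 0  t=4,i=10
  ###.# -> #   bit 29 = 1  t=1,i=5
  ###.. -> #   bit 28 = 1  t=0,i=7
  ##.## -> #   bit 27 = 1  t=0,i=4
  ##.#. -> .   bit 26 = 0  t=1,i=9
  ##..# -> #   bit 25 = 1  t=0,i=8
  ##... -> #   bit 24 = 1  t=5,i=16
  #.### -> #   bit 23 = 1  t=0,i=5
  #.##. -> .   bit 22 = 0  t=1,i=7
  #.#.# -> .   bit 21 = 0  t=2,i=8
  #.#.. -> #   bit 20 = 1  t=1,i=10
  #..## -> #   bit 19 = 1  t=1,i=2
  #..#. -> .   bit 18 = 0  t=0,i=9
  #...# -> #   bit 17 = 1  t=0,i=0
  #.... -> .   bit 16 = 0  t=3,i=12
  .#### -> .   bit 15 = 0  t=4,i=7
  .###. -> .   bit 14 = 0  t=0,i=6
  .##.# -> #   bit 13 = 1  t=0,i=3
  .##.. -> #   bit 12 = 1  t=4,i=14
  .#.## -> .   bit 11 = 0  t=4,i=5
  .#.#. -> .   bit 10 = 0  t=2,i=9
  .#..# -> .   bit 9 = 0  t=0,i=11
  .#... -> #   bit 8 = 1  t=0,i=17
  ..### -> .   bit 7 = 0  t=1,i=3
  ..##. -> .   bit 6 = 0  t=0,i=2
  ..#.# -> .   bit 5 = 0  t=2,i=13
  ..#.. -> #   bit 4 = 1  t=0,i=10
  ...## -> .   bit 3 = 0  t=0,i=1
  ...#. -> #   bit 2 = 1  t=3,i=9
  ....# -> #   bit 1 = 1  t=3,i=13
  ..... -> .   bit 0 = 0  t=8,i=8
  bits 00111011100110100011000100010110 = 999960854

999960854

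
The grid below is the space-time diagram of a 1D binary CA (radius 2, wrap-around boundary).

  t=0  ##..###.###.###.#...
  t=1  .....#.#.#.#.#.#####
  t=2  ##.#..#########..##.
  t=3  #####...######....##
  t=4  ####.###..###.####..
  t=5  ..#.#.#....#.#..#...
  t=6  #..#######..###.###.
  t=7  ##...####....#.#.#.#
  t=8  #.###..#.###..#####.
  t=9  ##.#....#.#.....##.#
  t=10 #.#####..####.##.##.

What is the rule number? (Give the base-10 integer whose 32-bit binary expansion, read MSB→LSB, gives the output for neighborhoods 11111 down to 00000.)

3446894362

  [31] ##### => #  t=1,i=17
  [30] ####. => #  t=1,i=18
  [29] ###.# => .  t=0,i=6
  [28] ###.. => .  t=1,i=19
  [27] ##.## => #  t=0,i=7
  [26] ##.#. => #  t=0,i=15
  [25] ##..# => .  t=0,i=2
  [24] ##... => #  t=1,i=0
  [23] #.### => .  t=0,i=8
  [22] #.##. => #  t=2,i=0
  [21] #.#.# => #  t=1,i=7
  [20] #.#.. => #  t=0,i=16
  [19] #..## => .  t=0,i=3
  [18] #..#. => .  t=5,i=15
  [17] #...# => #  t=0,i=18
  [16] #.... => #  t=1,i=1
  [15] .#### => .  t=1,i=16
  [14] .###. => #  t=0,i=5
  [13] .##.# => #  t=2,i=1
  [12] .##.. => .  t=0,i=1
  [11] .#.## => #  t=1,i=14
  [10] .#.#. => #  t=1,i=6
  [9] .#..# => #  t=2,i=4
  [8] .#... => #  t=0,i=17
  [7] ..### => .  t=0,i=4
  [6] ..##. => .  t=0,i=0
  [5] ..#.# => .  t=1,i=5
  [4] ..#.. => #  t=5,i=16
  [3] ...## => #  t=0,i=19
  [2] ...#. => .  t=1,i=4
  [1] ....# => #  t=1,i=3
  [0] ..... => .  t=1,i=2
  bits 11001101011100110110111100011010 = 3446894362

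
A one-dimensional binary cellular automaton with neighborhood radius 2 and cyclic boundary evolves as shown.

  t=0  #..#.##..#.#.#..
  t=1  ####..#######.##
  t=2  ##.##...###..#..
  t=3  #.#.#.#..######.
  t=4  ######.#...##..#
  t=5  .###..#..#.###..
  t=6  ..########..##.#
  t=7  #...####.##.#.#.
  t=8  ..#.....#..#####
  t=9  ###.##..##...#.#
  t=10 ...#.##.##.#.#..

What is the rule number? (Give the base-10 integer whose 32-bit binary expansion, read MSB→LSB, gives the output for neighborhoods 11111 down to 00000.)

  [31] ##### => #  t=1,i=0
  [30] ####. => .  t=1,i=2
  [29] ###.# => .  t=1,i=12
  [28] ###.. => #  t=1,i=3
  [27] ##.## => #  t=1,i=13
  [26] ##.#. => #  t=3,i=15
  [25] ##..# => #  t=0,i=7
  [24] ##... => .  t=2,i=5
  [23] #.### => .  t=1,i=14
  [22] #.##. => .  t=0,i=5
  [21] #.#.# => #  t=0,i=11
  [20] #.#.. => .  t=0,i=13
  [19] #..## => .  t=1,i=5
  [18] #..#. => #  t=0,i=2
  [17] #...# => #  t=2,i=6
  [16] #.... => #  t=8,i=4
  [15] .#### => .  t=1,i=7
  [14] .###. => #  t=2,i=9
  [13] .##.# => .  t=2,i=1
  [12] .##.. => #  t=0,i=6
  [11] .#.## => .  t=0,i=4
  [10] .#.#. => #  t=0,i=10
  [9] .#..# => #  t=0,i=1
  [8] .#... => .  t=4,i=8
  [7] ..### => .  t=1,i=6
  [6] ..##. => #  t=2,i=0
  [5] ..#.# => #  t=0,i=3
  [4] ..#.. => #  t=0,i=0
  [3] ...## => .  t=2,i=7
  [2] ...#. => .  t=8,i=7
  [1] ....# => .  t=8,i=6
  [0] ..... => #  t=8,i=5
  bits 10011110001001110101011001110001 = 2653378161

2653378161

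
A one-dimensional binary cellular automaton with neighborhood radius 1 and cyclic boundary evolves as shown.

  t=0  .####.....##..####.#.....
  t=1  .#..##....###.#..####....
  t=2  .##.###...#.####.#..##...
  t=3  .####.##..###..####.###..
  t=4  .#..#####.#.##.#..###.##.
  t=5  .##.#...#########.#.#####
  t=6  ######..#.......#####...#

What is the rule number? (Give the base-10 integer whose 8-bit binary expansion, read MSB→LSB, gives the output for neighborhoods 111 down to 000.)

  ###|.  b7=0 t=0,i=2
  ##.|#  b6=1 t=0,i=4
  #.#|#  b5=1 t=0,i=18
  #..|#  b4=1 t=0,i=5
  .##|#  b3=1 t=0,i=1
  .#.|#  b2=1 t=0,i=19
  ..#|.  b1=0 t=0,i=0
  ...|.  b0=0 t=0,i=6
  bits 01111100 = 124

124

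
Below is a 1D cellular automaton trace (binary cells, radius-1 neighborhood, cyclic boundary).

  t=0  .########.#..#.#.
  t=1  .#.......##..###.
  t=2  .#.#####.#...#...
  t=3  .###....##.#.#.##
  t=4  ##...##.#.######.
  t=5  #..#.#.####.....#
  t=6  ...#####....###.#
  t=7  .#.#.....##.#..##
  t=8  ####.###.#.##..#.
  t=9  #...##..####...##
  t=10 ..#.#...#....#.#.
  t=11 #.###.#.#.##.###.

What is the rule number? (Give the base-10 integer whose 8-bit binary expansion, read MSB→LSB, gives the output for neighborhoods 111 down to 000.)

  ###|.  b7=0 t=0,i=2
  ##.|.  b6=0 t=0,i=8
  #.#|#  b5=1 t=0,i=9
  #..|.  b4=0 t=0,i=11
  .##|#  b3=1 t=0,i=1
  .#.|#  b2=1 t=0,i=10
  ..#|.  b1=0 t=0,i=0
  ...|#  b0=1 t=1,i=3
  bits 00101101 = 45

45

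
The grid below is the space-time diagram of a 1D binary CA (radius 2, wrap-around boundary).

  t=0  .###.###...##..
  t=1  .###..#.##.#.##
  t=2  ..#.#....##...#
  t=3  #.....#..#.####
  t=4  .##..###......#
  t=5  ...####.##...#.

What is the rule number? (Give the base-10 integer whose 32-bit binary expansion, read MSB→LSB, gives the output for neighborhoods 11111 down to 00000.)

  nb #####: next=.  (t=3,i=13, bit31=0)
  nb ####.: next=#  (t=3,i=14, bit30=1)
  nb ###.#: next=#  (t=0,i=3, bit29=1)
  nb ###..: next=.  (t=0,i=7, bit28=0)
  nb ##.##: next=.  (t=0,i=4, bit27=0)
  nb ##.#.: next=#  (t=1,i=10, bit26=1)
  nb ##..#: next=#  (t=1,i=4, bit25=1)
  nb ##...: next=#  (t=0,i=8, bit24=1)
  nb #.###: next=.  (t=0,i=5, bit23=0)
  nb #.##.: next=.  (t=1,i=8, bit22=0)
  nb #.#.#: next=.  (t=1,i=11, bit21=0)
  nb #.#..: next=.  (t=2,i=4, bit20=0)
  nb #..##: next=#  (t=4,i=4, bit19=1)
  nb #..#.: next=.  (t=1,i=5, bit18=0)
  nb #...#: next=#  (t=0,i=9, bit17=1)
  nb #....: next=#  (t=2,i=6, bit16=1)
  nb .####: next=.  (t=3,i=12, bit15=0)
  nb .###.: next=#  (t=0,i=2, bit14=1)
  nb .##.#: next=#  (t=1,i=9, bit13=1)
  nb .##..: next=.  (t=0,i=12, bit12=0)
  nb .#.##: next=.  (t=1,i=7, bit11=0)
  nb .#.#.: next=.  (t=2,i=3, bit10=0)
  nb .#..#: next=#  (t=2,i=0, bit9=1)
  nb .#...: next=.  (t=2,i=5, bit8=0)
  nb ..###: next=#  (t=0,i=1, bit7=1)
  nb ..##.: next=#  (t=0,i=11, bit6=1)
  nb ..#.#: next=.  (t=1,i=6, bit5=0)
  nb ..#..: next=#  (t=2,i=14, bit4=1)
  nb ...##: next=.  (t=0,i=0, bit3=0)
  nb ...#.: next=#  (t=2,i=13, bit2=1)
  nb ....#: next=.  (t=2,i=7, bit1=0)
  nb .....: next=.  (t=3,i=3, bit0=0)
  bits 01100111000010110110001011010100 = 1728799444

1728799444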